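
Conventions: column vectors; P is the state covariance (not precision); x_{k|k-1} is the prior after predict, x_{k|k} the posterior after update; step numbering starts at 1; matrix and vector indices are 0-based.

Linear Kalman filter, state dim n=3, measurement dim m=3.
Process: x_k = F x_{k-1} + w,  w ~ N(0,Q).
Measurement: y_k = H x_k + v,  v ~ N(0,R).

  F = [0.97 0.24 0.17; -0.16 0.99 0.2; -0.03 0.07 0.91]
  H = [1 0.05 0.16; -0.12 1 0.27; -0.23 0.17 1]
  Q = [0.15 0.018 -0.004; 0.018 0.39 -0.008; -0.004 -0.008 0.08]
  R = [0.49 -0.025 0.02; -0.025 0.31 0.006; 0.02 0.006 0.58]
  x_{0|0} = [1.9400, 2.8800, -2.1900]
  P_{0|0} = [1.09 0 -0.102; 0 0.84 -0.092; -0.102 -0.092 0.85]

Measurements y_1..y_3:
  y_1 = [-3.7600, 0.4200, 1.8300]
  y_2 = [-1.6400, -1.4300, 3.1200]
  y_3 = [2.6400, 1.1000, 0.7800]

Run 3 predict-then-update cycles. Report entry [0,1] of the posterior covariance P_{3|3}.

step 1: x^-=[2.2007, 2.1028, -1.8495]  P^-=[1.2074 0.0404 -0.0008; 0.0404 1.2453 0.1414; -0.0008 0.1414 0.7828]  S=[1.7266 -0.0093 -0.1053; -0.0093 1.6965 0.6003; -0.1053 0.6003 1.5080]  K=[0.6926 -0.0131 -0.1265; 0.0720 0.7818 -0.0782; 0.1089 0.0192 0.5351]  nu=[-5.7699, -0.9194, 3.8282]  x^+=[-2.2678, 0.6693, -0.4470]  P^+=[0.3341 0.0139 0.0149; 0.0139 0.2636 -0.0808; 0.0149 -0.0808 0.3298]
step 2: x^-=[-2.1152, 0.9360, -0.2919]  P^-=[0.4939 0.0378 0.0370; 0.0378 0.6327 -0.0049; 0.0370 -0.0049 0.3436]  S=[1.0098 0.0083 0.0080; 0.0083 0.9608 0.1987; 0.0080 0.1987 0.9463]  K=[0.4974 0.0000 -0.0784; 0.0629 0.6601 -0.0398; 0.0880 0.0138 0.3495]  nu=[0.4751, -2.5410, 2.7663]  x^+=[-2.0956, -0.8216, 0.6816]  P^+=[0.2388 0.0110 0.0176; 0.0110 0.2183 -0.0524; 0.0176 -0.0524 0.2175]
step 3: x^-=[-2.1141, -0.3417, 0.6256]  P^-=[0.4002 0.0419 0.0304; 0.0419 0.5934 -0.0032; 0.0304 -0.0032 0.2537]  S=[0.9120 0.0164 0.0092; 0.0164 0.9139 0.1670; 0.0092 0.1670 0.8537]  K=[0.4470 0.0071 -0.0701; 0.0666 0.6461 -0.0240; 0.0745 0.0141 0.2848]  nu=[4.6711, 1.0191, -0.2737]  x^+=[0.0004, 0.6344, 0.9099]  P^+=[0.2144 0.0121 0.0155; 0.0121 0.2112 -0.0418; 0.0155 -0.0418 0.1775]

P_post[0,1] = 0.0121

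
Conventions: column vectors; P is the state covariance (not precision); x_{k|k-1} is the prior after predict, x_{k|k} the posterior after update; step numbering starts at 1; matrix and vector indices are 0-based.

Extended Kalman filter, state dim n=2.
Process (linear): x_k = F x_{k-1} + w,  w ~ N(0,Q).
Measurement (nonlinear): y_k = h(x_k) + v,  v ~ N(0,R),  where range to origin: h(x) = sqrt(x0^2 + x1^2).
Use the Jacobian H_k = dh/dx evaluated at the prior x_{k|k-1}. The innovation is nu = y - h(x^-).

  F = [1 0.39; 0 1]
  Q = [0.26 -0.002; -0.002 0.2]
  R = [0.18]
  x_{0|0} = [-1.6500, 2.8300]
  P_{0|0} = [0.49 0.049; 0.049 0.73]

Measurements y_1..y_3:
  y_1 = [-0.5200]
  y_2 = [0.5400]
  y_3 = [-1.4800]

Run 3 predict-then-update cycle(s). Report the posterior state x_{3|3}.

step 1: x^-=[-0.5463, 2.8300]  P^-=[0.8993 0.3317; 0.3317 0.9300]  H_jac=[-0.1895 0.9819]  S=[0.9854]  K=[0.1575; 0.8628]  nu=[-3.4022]  x^+=[-1.0823, -0.1056]  P^+=[0.8748 0.1978; 0.1978 0.1964]
step 2: x^-=[-1.1235, -0.1056]  P^-=[1.3189 0.2723; 0.2723 0.3964]  H_jac=[-0.9956 -0.0936]  S=[1.5416]  K=[-0.8683; -0.1999]  nu=[-0.5884]  x^+=[-0.6125, 0.0121]  P^+=[0.1565 0.0047; 0.0047 0.3347]
step 3: x^-=[-0.6078, 0.0121]  P^-=[0.4711 0.1332; 0.1332 0.5347]  H_jac=[-0.9998 0.0198]  S=[0.6459]  K=[-0.7252; -0.1898]  nu=[-2.0879]  x^+=[0.9064, 0.4084]  P^+=[0.1314 0.0443; 0.0443 0.5115]

x_post = [0.9064, 0.4084]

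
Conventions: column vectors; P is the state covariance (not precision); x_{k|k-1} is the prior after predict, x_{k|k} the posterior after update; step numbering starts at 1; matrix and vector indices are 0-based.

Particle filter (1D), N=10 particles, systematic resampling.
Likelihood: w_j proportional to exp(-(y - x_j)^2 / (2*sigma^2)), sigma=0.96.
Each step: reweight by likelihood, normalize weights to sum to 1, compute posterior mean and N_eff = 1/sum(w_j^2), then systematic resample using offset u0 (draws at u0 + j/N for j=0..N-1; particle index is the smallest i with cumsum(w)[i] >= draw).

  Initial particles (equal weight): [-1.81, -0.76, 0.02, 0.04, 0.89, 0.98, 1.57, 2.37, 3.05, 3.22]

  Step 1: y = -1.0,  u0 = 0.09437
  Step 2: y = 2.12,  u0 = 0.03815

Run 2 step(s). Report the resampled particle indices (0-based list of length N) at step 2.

resampled_idx = [5, 6, 7, 9, 9, 9, 9, 9, 9, 9]

step 1: w=[0.2269, 0.3139, 0.1842, 0.1801, 0.0466, 0.0386, 0.0090, 0.0007, 0.0000, 0.0000]  mean=-0.5430  Neff=4.5435  idx=[0, 0, 1, 1, 1, 2, 2, 3, 3, 6]
step 2: w=[0.0002, 0.0002, 0.0088, 0.0088, 0.0088, 0.0727, 0.0727, 0.0761, 0.0761, 0.6754]  mean=1.0486  Neff=2.0895  idx=[5, 6, 7, 9, 9, 9, 9, 9, 9, 9]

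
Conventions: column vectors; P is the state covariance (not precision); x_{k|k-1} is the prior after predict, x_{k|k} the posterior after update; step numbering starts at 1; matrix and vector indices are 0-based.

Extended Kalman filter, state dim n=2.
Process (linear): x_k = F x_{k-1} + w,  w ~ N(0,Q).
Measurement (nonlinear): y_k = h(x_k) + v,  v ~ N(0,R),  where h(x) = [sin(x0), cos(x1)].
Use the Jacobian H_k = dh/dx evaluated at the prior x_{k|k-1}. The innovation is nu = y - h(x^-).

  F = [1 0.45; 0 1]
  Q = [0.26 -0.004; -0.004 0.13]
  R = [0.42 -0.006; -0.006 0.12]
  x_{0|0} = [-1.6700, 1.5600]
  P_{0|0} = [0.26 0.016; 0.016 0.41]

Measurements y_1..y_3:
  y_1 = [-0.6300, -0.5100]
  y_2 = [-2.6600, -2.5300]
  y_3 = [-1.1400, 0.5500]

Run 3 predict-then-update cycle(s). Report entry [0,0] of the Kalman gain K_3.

step 1: x^-=[-0.9680, 1.5600]  P^-=[0.6174 0.1965; 0.1965 0.5400]  H_jac=[0.5669 0.0000; 0.0000 -0.9999]  S=[0.6185 -0.1174; -0.1174 0.6599]  K=[0.5273 -0.2039; 0.0257 -0.8136]  nu=[0.1938, -0.5208]  x^+=[-0.7596, 1.9887]  P^+=[0.3928 0.0276; 0.0276 0.0978]
step 2: x^-=[0.1353, 1.9887]  P^-=[0.6975 0.0676; 0.0676 0.2278]  H_jac=[0.9909 0.0000; 0.0000 -0.9139]  S=[1.1048 -0.0673; -0.0673 0.3103]  K=[0.6216 -0.0645; 0.0201 -0.6666]  nu=[-2.7949, -2.1241]  x^+=[-1.4650, 3.3486]  P^+=[0.2639 0.0126; 0.0126 0.0877]
step 3: x^-=[0.0418, 3.3486]  P^-=[0.5529 0.0480; 0.0480 0.2177]  H_jac=[0.9991 0.0000; 0.0000 0.2055]  S=[0.9720 0.0039; 0.0039 0.1292]  K=[0.5681 0.0594; 0.0480 0.3449]  nu=[-1.1818, 1.5286]  x^+=[-0.5388, 3.8191]  P^+=[0.2385 0.0181; 0.0181 0.1999]

K[0,0] = 0.5681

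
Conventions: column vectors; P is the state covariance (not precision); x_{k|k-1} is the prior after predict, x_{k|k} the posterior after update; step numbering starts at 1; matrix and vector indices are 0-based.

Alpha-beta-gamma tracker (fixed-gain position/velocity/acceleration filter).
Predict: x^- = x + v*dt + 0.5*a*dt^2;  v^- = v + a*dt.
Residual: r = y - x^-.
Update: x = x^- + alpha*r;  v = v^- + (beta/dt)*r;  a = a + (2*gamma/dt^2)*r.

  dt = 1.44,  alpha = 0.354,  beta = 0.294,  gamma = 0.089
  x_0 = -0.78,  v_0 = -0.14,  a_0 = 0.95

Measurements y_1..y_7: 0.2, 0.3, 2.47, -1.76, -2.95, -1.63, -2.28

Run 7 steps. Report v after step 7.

step 1: x_pred=0.0034  r=0.1966  x^+=0.0730  v^+=1.2681  a^+=0.9669
step 2: x_pred=2.9016  r=-2.6016  x^+=1.9806  v^+=2.1293  a^+=0.7436
step 3: x_pred=5.8177  r=-3.3477  x^+=4.6326  v^+=2.5165  a^+=0.4562
step 4: x_pred=8.7294  r=-10.4894  x^+=5.0162  v^+=1.0319  a^+=-0.4442
step 5: x_pred=6.0414  r=-8.9914  x^+=2.8585  v^+=-1.4436  a^+=-1.2161
step 6: x_pred=-0.4811  r=-1.1489  x^+=-0.8878  v^+=-3.4293  a^+=-1.3147
step 7: x_pred=-7.1891  r=4.9091  x^+=-5.4513  v^+=-4.3202  a^+=-0.8933

v_post = -4.3202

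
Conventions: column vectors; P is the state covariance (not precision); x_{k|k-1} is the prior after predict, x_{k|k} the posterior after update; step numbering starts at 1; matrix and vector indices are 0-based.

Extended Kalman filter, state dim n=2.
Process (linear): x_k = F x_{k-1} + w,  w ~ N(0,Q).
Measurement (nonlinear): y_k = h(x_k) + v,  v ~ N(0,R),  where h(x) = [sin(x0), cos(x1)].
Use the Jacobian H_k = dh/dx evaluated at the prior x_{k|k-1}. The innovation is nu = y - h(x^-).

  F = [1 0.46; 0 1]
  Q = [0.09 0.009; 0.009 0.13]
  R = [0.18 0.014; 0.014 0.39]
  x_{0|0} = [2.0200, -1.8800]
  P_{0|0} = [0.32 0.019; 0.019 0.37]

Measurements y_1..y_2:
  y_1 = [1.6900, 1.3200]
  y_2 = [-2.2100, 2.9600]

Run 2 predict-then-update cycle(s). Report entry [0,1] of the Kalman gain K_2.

step 1: x^-=[1.1552, -1.8800]  P^-=[0.5058 0.1982; 0.1982 0.5000]  H_jac=[0.4037 0.0000; 0.0000 0.9526]  S=[0.2624 0.0902; 0.0902 0.8437]  K=[0.7279 0.1459; 0.1151 0.5522]  nu=[0.7751, 1.6243]  x^+=[1.9565, -0.8938]  P^+=[0.3296 0.0704; 0.0704 0.2278]
step 2: x^-=[1.5453, -0.8938]  P^-=[0.5326 0.1842; 0.1842 0.3578]  H_jac=[0.0255 0.0000; 0.0000 0.7795]  S=[0.1803 0.0177; 0.0177 0.6074]  K=[0.0523 0.2349; -0.0190 0.4597]  nu=[-3.2097, 2.3336]  x^+=[1.9255, 0.2398]  P^+=[0.4981 0.1185; 0.1185 0.2297]

K[0,1] = 0.2349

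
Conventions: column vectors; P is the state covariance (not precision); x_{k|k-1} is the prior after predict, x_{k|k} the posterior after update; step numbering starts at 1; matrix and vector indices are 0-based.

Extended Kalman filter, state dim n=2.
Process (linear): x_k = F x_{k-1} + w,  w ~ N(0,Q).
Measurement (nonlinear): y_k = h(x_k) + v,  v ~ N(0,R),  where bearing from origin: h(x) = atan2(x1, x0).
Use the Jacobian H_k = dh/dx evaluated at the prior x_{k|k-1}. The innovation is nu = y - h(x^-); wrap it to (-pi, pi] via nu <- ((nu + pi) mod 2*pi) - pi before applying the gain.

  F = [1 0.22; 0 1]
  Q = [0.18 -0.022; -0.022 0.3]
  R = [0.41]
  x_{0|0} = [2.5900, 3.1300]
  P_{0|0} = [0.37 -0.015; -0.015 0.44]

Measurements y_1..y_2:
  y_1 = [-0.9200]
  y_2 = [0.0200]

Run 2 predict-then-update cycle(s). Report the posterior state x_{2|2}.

step 1: x^-=[3.2786, 3.1300]  P^-=[0.5647 0.0598; 0.0598 0.7400]  H_jac=[-0.1523 0.1596]  S=[0.4390]  K=[-0.1742; 0.2482]  nu=[-1.6822]  x^+=[3.5717, 2.7125]  P^+=[0.5514 0.0788; 0.0788 0.7130]
step 2: x^-=[4.1684, 2.7125]  P^-=[0.8005 0.2136; 0.2136 1.0130]  H_jac=[-0.1097 0.1685]  S=[0.4405]  K=[-0.1176; 0.3344]  nu=[-0.5569]  x^+=[4.2339, 2.5263]  P^+=[0.7945 0.2310; 0.2310 0.9637]

x_post = [4.2339, 2.5263]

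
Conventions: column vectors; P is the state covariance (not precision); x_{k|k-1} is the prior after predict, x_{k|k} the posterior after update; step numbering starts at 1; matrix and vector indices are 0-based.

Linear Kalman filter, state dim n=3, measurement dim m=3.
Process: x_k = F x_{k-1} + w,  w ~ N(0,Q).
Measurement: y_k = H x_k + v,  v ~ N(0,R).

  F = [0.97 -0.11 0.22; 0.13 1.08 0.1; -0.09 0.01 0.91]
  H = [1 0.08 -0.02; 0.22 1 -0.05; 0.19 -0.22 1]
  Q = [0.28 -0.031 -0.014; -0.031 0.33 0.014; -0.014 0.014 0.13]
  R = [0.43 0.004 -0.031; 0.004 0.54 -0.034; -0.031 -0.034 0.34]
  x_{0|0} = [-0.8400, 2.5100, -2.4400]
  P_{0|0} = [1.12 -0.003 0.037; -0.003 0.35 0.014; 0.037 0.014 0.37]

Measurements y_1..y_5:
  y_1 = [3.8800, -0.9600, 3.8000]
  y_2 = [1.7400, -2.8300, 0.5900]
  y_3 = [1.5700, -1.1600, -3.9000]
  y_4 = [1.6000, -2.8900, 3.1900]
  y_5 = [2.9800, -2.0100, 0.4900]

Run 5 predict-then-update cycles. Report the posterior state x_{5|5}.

step 1: x^-=[-1.6277, 2.3576, -2.1197]  P^-=[1.3717 0.0815 -0.0076; 0.0815 0.7640 0.0565; -0.0076 0.0565 0.4397]  S=[1.8199 0.4493 0.1879; 0.4493 1.4019 -0.0997; 0.1879 -0.0997 0.8317]  K=[0.7330 0.0475 0.1228; -0.0602 0.5727 -0.0333; -0.0844 0.0890 0.5418]  nu=[5.2767, -3.0655, 6.7476]  x^+=[2.9230, 0.0594, 0.8177]  P^+=[0.3143 -0.0474 -0.0527; -0.0474 0.3231 0.0512; -0.0527 0.0512 0.2051]
step 2: x^-=[3.0087, 0.5259, 0.4817]  P^-=[0.5747 -0.0692 -0.0522; -0.0692 0.7106 0.0816; -0.0522 0.0816 0.3121]  S=[1.0001 0.1180 0.0285; 0.1180 1.2417 -0.1202; 0.0285 -0.1202 0.6573]  K=[0.5674 0.0025 0.0858; -0.0795 0.5616 -0.0276; -0.0760 0.0950 0.4531]  nu=[-1.3011, -3.9937, -0.3476]  x^+=[2.2305, -1.6040, 0.0438]  P^+=[0.2448 -0.0555 -0.0472; -0.0555 0.3188 0.0547; -0.0472 0.0547 0.1742]
step 3: x^-=[2.3496, -1.4380, -0.1770]  P^-=[0.5117 -0.0851 -0.0481; -0.0851 0.7028 0.0844; -0.0481 0.0844 0.2851]  S=[0.9343 0.0871 0.0248; 0.0871 1.2234 -0.1183; 0.0248 -0.1183 0.6293]  K=[0.5396 -0.0057 0.0855; -0.0840 0.5589 -0.0289; -0.0706 0.0953 0.4297]  nu=[-0.6681, -0.2478, -4.4858]  x^+=[1.6069, -1.3908, -2.0810]  P^+=[0.2331 -0.0573 -0.0444; -0.0573 0.3178 0.0546; -0.0444 0.0546 0.1655]
step 4: x^-=[1.2539, -1.5012, -2.0522]  P^-=[0.5018 -0.0882 -0.0463; -0.0882 0.7008 0.0841; -0.0463 0.0841 0.2773]  S=[0.9239 0.0815 0.0255; 0.0815 1.2196 -0.1183; 0.0255 -0.1183 0.6221]  K=[0.5348 -0.0072 0.0867; -0.0850 0.5580 -0.0300; -0.0689 0.0948 0.4227]  nu=[0.4251, -1.7672, 4.6737]  x^+=[1.8993, -2.6637, -0.2734]  P^+=[0.2310 -0.0577 -0.0434; -0.0577 0.3174 0.0543; -0.0434 0.0543 0.1628]
step 5: x^-=[2.0752, -2.6572, -0.4464]  P^-=[0.5002 -0.0888 -0.0458; -0.0888 0.7002 0.0837; -0.0458 0.0837 0.2749]  S=[0.9222 0.0805 0.0258; 0.0805 1.2186 -0.1185; 0.0258 -0.1185 0.6201]  K=[0.5339 -0.0074 0.0872; -0.0852 0.5577 -0.0305; -0.0684 0.0945 0.4206]  nu=[1.1085, 0.1683, -0.0425]  x^+=[2.6621, -2.6564, -0.5242]  P^+=[0.2306 -0.0577 -0.0432; -0.0577 0.3173 0.0541; -0.0432 0.0541 0.1620]

x_post = [2.6621, -2.6564, -0.5242]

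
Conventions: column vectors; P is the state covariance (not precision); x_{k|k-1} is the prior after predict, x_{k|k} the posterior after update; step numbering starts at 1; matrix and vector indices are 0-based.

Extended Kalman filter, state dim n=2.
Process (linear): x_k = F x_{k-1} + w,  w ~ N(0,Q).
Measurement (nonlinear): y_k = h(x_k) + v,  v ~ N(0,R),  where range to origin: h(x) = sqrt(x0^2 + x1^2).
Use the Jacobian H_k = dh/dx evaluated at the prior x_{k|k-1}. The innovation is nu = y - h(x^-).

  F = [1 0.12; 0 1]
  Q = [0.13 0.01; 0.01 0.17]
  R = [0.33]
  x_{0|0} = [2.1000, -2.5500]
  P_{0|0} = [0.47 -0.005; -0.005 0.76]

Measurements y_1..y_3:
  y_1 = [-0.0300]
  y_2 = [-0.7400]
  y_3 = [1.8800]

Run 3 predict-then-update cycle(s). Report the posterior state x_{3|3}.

x_post = [-0.8955, -1.3163]

step 1: x^-=[1.7940, -2.5500]  P^-=[0.6097 0.0962; 0.0962 0.9300]  H_jac=[0.5754 -0.8179]  S=[1.0634]  K=[0.2559; -0.6632]  nu=[-3.1478]  x^+=[0.9884, -0.4623]  P^+=[0.5401 0.2767; 0.2767 0.4623]
step 2: x^-=[0.9329, -0.4623]  P^-=[0.7432 0.3422; 0.3422 0.6323]  H_jac=[0.8960 -0.4441]  S=[0.7790]  K=[0.6597; 0.0332]  nu=[-1.7812]  x^+=[-0.2422, -0.5214]  P^+=[0.4041 0.3251; 0.3251 0.6314]
step 3: x^-=[-0.3047, -0.5214]  P^-=[0.6212 0.4109; 0.4109 0.8014]  H_jac=[-0.5046 -0.8633]  S=[1.4436]  K=[-0.4629; -0.6229]  nu=[1.2761]  x^+=[-0.8955, -1.3163]  P^+=[0.3119 -0.0054; -0.0054 0.2412]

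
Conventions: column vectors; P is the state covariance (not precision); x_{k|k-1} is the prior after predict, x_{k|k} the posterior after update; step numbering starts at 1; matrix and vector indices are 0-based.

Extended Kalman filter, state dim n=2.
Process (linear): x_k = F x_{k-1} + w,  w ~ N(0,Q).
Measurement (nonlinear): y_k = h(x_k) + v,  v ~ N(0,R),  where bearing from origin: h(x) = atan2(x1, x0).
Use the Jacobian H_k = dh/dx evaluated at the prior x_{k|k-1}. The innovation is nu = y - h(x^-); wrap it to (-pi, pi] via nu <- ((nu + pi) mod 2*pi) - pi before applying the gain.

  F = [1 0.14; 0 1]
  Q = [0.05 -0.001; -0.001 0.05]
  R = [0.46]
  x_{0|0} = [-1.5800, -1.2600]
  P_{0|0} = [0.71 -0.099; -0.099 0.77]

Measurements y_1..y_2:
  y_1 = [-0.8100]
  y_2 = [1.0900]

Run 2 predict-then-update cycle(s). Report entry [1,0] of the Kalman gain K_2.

step 1: x^-=[-1.7564, -1.2600]  P^-=[0.7474 0.0078; 0.0078 0.8200]  H_jac=[0.2697 -0.3759]  S=[0.6286]  K=[0.3159; -0.4870]  nu=[1.7093]  x^+=[-1.2164, -2.0924]  P^+=[0.6846 0.1045; 0.1045 0.6709]
step 2: x^-=[-1.5093, -2.0924]  P^-=[0.7770 0.1974; 0.1974 0.7209]  H_jac=[0.3144 -0.2268]  S=[0.5457]  K=[0.3656; -0.1858]  nu=[-2.9975]  x^+=[-2.6051, -1.5354]  P^+=[0.7041 0.2345; 0.2345 0.7021]

K[1,0] = -0.1858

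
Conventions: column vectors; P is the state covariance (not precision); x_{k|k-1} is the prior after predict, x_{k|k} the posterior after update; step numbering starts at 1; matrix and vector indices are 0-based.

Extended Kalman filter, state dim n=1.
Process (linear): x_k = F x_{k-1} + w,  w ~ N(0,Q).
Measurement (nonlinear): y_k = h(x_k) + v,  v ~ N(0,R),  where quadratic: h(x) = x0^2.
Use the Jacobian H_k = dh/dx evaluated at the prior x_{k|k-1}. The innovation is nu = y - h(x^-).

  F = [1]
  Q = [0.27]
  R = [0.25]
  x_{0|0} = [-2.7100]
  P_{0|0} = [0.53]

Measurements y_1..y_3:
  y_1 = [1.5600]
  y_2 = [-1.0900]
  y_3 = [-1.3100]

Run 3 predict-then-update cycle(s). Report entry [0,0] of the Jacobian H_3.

step 1: x^-=[-2.7100]  P^-=[0.8000]  H_jac=[-5.4200]  S=[23.7511]  K=[-0.1826]  nu=[-5.7841]  x^+=[-1.6541]  P^+=[0.0084]
step 2: x^-=[-1.6541]  P^-=[0.2784]  H_jac=[-3.3081]  S=[3.2969]  K=[-0.2794]  nu=[-3.8259]  x^+=[-0.5852]  P^+=[0.0211]
step 3: x^-=[-0.5852]  P^-=[0.2911]  H_jac=[-1.1705]  S=[0.6488]  K=[-0.5252]  nu=[-1.6525]  x^+=[0.2826]  P^+=[0.1122]

H_jac[0,0] = -1.1705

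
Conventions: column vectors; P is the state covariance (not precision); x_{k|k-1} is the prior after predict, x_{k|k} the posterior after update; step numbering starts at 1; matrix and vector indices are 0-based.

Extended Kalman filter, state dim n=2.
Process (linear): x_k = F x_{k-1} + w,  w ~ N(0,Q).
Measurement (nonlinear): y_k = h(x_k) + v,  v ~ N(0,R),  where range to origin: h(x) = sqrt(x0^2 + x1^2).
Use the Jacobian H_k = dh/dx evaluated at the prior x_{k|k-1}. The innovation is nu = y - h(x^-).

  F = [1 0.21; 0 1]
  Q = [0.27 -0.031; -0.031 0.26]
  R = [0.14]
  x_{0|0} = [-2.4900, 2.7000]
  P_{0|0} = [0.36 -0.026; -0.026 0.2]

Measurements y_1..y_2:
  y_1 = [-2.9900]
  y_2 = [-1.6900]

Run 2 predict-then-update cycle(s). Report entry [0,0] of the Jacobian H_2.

H_jac[0,0] = 0.8446

step 1: x^-=[-1.9230, 2.7000]  P^-=[0.6279 -0.0150; -0.0150 0.4600]  H_jac=[-0.5801 0.8145]  S=[0.6707]  K=[-0.5613; 0.5716]  nu=[-6.3048]  x^+=[1.6161, -0.9040]  P^+=[0.4166 0.2002; 0.2002 0.2408]
step 2: x^-=[1.4263, -0.9040]  P^-=[0.7813 0.2198; 0.2198 0.5008]  H_jac=[0.8446 -0.5354]  S=[0.6421]  K=[0.8444; -0.1285]  nu=[-3.3786]  x^+=[-1.4267, -0.4700]  P^+=[0.3234 0.2894; 0.2894 0.4902]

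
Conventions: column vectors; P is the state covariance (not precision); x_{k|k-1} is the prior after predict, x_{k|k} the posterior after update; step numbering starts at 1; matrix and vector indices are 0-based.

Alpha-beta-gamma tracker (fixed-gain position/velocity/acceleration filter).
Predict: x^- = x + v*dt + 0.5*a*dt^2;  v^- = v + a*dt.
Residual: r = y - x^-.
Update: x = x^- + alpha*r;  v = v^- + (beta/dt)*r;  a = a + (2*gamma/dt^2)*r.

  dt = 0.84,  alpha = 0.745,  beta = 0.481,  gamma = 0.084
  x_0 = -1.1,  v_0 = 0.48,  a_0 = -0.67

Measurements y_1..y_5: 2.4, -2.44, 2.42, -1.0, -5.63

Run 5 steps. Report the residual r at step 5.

step 1: x_pred=-0.9332  r=3.3332  x^+=1.5500  v^+=1.8258  a^+=0.1236
step 2: x_pred=3.1274  r=-5.5674  x^+=-1.0203  v^+=-1.2583  a^+=-1.2019
step 3: x_pred=-2.5013  r=4.9213  x^+=1.1651  v^+=0.5501  a^+=-0.0302
step 4: x_pred=1.6165  r=-2.6165  x^+=-0.3328  v^+=-0.9735  a^+=-0.6532
step 5: x_pred=-1.3810  r=-4.2490  x^+=-4.5465  v^+=-3.9552  a^+=-1.6648

resid = -4.2490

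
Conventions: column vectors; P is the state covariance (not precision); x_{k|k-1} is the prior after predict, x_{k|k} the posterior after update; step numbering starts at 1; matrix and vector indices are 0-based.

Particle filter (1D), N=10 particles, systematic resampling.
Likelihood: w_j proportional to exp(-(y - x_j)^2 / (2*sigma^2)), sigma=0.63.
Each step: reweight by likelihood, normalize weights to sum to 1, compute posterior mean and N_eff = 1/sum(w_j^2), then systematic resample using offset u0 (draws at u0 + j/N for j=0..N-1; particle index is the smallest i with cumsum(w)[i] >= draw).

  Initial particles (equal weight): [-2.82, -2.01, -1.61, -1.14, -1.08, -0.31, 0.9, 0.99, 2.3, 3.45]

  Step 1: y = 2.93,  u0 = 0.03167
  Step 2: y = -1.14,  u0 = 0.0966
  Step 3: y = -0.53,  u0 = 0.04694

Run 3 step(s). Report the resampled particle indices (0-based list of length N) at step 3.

step 1: w=[0.0000, 0.0000, 0.0000, 0.0000, 0.0000, 0.0000, 0.0042, 0.0066, 0.4553, 0.5340]  mean=2.8996  Neff=2.0305  idx=[8, 8, 8, 8, 8, 9, 9, 9, 9, 9]
step 2: w=[0.2000, 0.2000, 0.2000, 0.2000, 0.2000, 0.0000, 0.0000, 0.0000, 0.0000, 0.0000]  mean=2.3000  Neff=5.0001  idx=[0, 0, 1, 1, 2, 2, 3, 3, 4, 4]
step 3: w=[0.1000, 0.1000, 0.1000, 0.1000, 0.1000, 0.1000, 0.1000, 0.1000, 0.1000, 0.1000]  mean=2.3000  Neff=10.0000  idx=[0, 1, 2, 3, 4, 5, 6, 7, 8, 9]

resampled_idx = [0, 1, 2, 3, 4, 5, 6, 7, 8, 9]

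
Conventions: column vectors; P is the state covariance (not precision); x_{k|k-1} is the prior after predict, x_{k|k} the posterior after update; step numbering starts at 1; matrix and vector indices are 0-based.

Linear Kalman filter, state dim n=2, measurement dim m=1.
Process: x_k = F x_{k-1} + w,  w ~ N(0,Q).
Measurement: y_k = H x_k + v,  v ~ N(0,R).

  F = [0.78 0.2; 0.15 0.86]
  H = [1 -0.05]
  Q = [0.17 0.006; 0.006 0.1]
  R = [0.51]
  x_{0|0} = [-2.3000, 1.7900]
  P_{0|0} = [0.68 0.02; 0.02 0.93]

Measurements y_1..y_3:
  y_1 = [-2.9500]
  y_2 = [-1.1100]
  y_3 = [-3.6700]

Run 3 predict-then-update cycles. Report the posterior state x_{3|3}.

step 1: x^-=[-1.4360, 1.1944]  P^-=[0.6272 0.2595; 0.2595 0.8083]  S=[1.1132]  K=[0.5517; 0.1968]  nu=[-1.4543]  x^+=[-2.2383, 0.9081]  P^+=[0.2883 0.1386; 0.1386 0.7652]
step 2: x^-=[-1.5643, 0.4453]  P^-=[0.4193 0.2685; 0.2685 0.7082]  S=[0.9042]  K=[0.4488; 0.2578]  nu=[0.4765]  x^+=[-1.3504, 0.5681]  P^+=[0.2371 0.1639; 0.1639 0.6481]
step 3: x^-=[-0.9397, 0.2860]  P^-=[0.3913 0.2601; 0.2601 0.6269]  S=[0.8769]  K=[0.4314; 0.2608]  nu=[-2.7160]  x^+=[-2.1114, -0.4224]  P^+=[0.2281 0.1614; 0.1614 0.5673]

x_post = [-2.1114, -0.4224]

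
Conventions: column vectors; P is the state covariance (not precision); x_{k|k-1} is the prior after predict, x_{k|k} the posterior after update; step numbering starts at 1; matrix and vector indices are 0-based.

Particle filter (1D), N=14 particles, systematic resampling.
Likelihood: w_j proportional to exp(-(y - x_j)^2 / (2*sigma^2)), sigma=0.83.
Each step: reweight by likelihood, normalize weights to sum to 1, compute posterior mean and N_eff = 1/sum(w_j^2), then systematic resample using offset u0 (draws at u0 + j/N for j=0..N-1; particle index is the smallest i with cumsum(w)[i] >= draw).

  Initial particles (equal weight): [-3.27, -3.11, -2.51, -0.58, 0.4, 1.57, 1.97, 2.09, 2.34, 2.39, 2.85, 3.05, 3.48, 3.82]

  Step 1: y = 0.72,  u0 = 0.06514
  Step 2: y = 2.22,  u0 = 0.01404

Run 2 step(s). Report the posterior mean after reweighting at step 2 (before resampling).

post_mean = 1.9056

step 1: w=[0.0000, 0.0000, 0.0002, 0.1073, 0.3395, 0.2165, 0.1177, 0.0937, 0.0544, 0.0483, 0.0136, 0.0071, 0.0015, 0.0003]  mean=1.1501  Neff=4.9558  idx=[3, 4, 4, 4, 4, 4, 5, 5, 5, 6, 6, 7, 8, 11]
step 2: w=[0.0005, 0.0126, 0.0126, 0.0126, 0.0126, 0.0126, 0.1028, 0.1028, 0.1028, 0.1335, 0.1335, 0.1380, 0.1382, 0.0847]  mean=1.9056  Neff=8.8113  idx=[2, 6, 6, 7, 8, 8, 9, 10, 10, 11, 11, 12, 12, 13]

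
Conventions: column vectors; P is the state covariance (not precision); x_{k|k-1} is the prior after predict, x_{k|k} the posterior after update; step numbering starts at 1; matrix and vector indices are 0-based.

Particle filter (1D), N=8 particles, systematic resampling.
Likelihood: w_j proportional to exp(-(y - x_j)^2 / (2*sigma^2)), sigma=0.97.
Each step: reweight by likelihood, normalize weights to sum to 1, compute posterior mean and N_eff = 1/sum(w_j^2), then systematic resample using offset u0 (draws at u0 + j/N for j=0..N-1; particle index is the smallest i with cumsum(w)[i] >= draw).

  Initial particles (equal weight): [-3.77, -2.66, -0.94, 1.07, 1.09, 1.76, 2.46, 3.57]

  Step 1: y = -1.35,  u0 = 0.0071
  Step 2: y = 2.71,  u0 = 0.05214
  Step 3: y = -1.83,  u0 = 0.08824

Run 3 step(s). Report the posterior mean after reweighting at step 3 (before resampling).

post_mean = -0.9400

step 1: w=[0.0306, 0.2763, 0.6290, 0.0306, 0.0291, 0.0040, 0.0003, 0.0000]  mean=-1.3694  Neff=2.1062  idx=[0, 1, 1, 2, 2, 2, 2, 2]
step 2: w=[0.0000, 0.0001, 0.0001, 0.2000, 0.2000, 0.2000, 0.2000, 0.2000]  mean=-0.9402  Neff=5.0011  idx=[3, 3, 4, 5, 5, 6, 7, 7]
step 3: w=[0.1250, 0.1250, 0.1250, 0.1250, 0.1250, 0.1250, 0.1250, 0.1250]  mean=-0.9400  Neff=8.0000  idx=[0, 1, 2, 3, 4, 5, 6, 7]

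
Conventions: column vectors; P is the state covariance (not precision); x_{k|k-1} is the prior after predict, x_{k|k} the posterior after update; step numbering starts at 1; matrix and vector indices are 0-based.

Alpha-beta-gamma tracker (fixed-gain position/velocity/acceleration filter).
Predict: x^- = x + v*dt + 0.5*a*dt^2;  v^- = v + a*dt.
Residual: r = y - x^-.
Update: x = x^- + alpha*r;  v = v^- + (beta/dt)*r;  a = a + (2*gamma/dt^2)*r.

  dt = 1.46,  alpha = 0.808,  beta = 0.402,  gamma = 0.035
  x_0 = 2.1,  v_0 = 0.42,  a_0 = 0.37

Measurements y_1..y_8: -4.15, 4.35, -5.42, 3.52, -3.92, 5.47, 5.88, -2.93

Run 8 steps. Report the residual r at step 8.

step 1: x_pred=3.1075  r=-7.2575  x^+=-2.7566  v^+=-1.0381  a^+=0.1317
step 2: x_pred=-4.1319  r=8.4819  x^+=2.7215  v^+=1.4895  a^+=0.4102
step 3: x_pred=5.3334  r=-10.7534  x^+=-3.3553  v^+=-0.8724  a^+=0.0571
step 4: x_pred=-4.5683  r=8.0883  x^+=1.9671  v^+=1.4379  a^+=0.3227
step 5: x_pred=4.4104  r=-8.3304  x^+=-2.3206  v^+=-0.3846  a^+=0.0491
step 6: x_pred=-2.8298  r=8.2998  x^+=3.8764  v^+=1.9724  a^+=0.3217
step 7: x_pred=7.0989  r=-1.2189  x^+=6.1140  v^+=2.1064  a^+=0.2817
step 8: x_pred=9.4895  r=-12.4195  x^+=-0.5454  v^+=-0.9020  a^+=-0.1262

resid = -12.4195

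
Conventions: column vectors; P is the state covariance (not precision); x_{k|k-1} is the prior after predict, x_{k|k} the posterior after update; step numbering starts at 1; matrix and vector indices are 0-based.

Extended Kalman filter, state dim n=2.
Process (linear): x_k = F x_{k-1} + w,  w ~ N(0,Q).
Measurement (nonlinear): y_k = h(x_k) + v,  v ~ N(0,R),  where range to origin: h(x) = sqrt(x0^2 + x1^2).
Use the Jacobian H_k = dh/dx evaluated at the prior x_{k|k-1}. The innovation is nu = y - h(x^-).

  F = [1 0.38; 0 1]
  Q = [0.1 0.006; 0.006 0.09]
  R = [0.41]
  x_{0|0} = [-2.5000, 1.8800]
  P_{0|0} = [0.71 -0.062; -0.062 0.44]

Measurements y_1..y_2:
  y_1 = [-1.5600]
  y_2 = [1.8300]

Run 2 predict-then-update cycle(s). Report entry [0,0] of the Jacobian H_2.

H_jac[0,0] = 0.6794

step 1: x^-=[-1.7856, 1.8800]  P^-=[0.8264 0.1112; 0.1112 0.5300]  H_jac=[-0.6887 0.7251]  S=[0.9695]  K=[-0.5039; 0.3174]  nu=[-4.1528]  x^+=[0.3068, 0.5620]  P^+=[0.5803 0.2662; 0.2662 0.4323]
step 2: x^-=[0.5204, 0.5620]  P^-=[0.9451 0.4365; 0.4365 0.5223]  H_jac=[0.6794 0.7337]  S=[1.5627]  K=[0.6158; 0.4350]  nu=[1.0641]  x^+=[1.1757, 1.0249]  P^+=[0.3524 0.0178; 0.0178 0.2266]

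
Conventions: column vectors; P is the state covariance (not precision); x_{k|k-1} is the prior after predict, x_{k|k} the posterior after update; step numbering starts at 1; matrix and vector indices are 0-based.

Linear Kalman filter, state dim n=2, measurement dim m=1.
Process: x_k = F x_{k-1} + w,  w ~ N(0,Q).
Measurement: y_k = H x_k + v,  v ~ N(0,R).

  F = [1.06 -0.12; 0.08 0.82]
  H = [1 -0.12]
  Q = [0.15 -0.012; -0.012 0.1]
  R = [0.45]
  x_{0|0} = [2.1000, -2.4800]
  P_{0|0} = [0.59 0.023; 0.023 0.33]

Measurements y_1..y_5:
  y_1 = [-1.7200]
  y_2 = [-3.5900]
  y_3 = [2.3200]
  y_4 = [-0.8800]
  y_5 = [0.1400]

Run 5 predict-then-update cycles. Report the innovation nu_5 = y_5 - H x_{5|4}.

innov = [0.2836]

step 1: x^-=[2.5236, -1.8656]  P^-=[0.8118 0.0253; 0.0253 0.3287]  S=[1.2605]  K=[0.6416; -0.0112]  nu=[-4.4675]  x^+=[-0.3430, -1.8156]  P^+=[0.2929 0.0344; 0.0344 0.3285]
step 2: x^-=[-0.1457, -1.5162]  P^-=[0.4751 0.0101; 0.0101 0.3273]  S=[0.9273]  K=[0.5110; -0.0315]  nu=[-3.6263]  x^+=[-1.9986, -1.4020]  P^+=[0.2329 0.0250; 0.0250 0.3264]
step 3: x^-=[-1.9502, -1.3095]  P^-=[0.4101 -0.0029; -0.0029 0.3242]  S=[0.8654]  K=[0.4742; -0.0483]  nu=[4.1131]  x^+=[0.0003, -1.5081]  P^+=[0.2154 0.0169; 0.0169 0.3222]
step 4: x^-=[0.1813, -1.2366]  P^-=[0.3924 -0.0109; -0.0109 0.3202]  S=[0.8496]  K=[0.4634; -0.0580]  nu=[-1.2097]  x^+=[-0.3792, -1.1664]  P^+=[0.2100 0.0120; 0.0120 0.3174]
step 5: x^-=[-0.2620, -0.9868]  P^-=[0.3874 -0.0151; -0.0151 0.3163]  S=[0.8456]  K=[0.4603; -0.0628]  nu=[0.2836]  x^+=[-0.1315, -1.0046]  P^+=[0.2083 0.0093; 0.0093 0.3130]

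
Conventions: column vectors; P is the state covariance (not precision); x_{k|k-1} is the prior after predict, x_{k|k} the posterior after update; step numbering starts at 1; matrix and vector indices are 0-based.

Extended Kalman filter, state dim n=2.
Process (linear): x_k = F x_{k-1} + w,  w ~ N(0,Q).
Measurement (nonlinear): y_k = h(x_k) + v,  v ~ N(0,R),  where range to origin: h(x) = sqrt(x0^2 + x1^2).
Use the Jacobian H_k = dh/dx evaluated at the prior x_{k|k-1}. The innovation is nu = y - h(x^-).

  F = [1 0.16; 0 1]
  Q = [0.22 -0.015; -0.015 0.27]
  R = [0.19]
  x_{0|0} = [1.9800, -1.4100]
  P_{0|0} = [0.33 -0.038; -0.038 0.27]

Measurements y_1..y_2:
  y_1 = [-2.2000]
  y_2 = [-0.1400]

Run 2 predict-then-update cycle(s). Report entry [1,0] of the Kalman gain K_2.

K[1,0] = 0.4660

step 1: x^-=[1.7544, -1.4100]  P^-=[0.5448 -0.0098; -0.0098 0.5400]  H_jac=[0.7795 -0.6264]  S=[0.7425]  K=[0.5802; -0.4659]  nu=[-4.4508]  x^+=[-0.8278, 0.6637]  P^+=[0.2948 0.1909; 0.1909 0.3788]
step 2: x^-=[-0.7216, 0.6637]  P^-=[0.5856 0.2365; 0.2365 0.6488]  H_jac=[-0.7360 0.6769]  S=[0.5689]  K=[-0.4763; 0.4660]  nu=[-1.1204]  x^+=[-0.1880, 0.1415]  P^+=[0.4566 0.3628; 0.3628 0.5253]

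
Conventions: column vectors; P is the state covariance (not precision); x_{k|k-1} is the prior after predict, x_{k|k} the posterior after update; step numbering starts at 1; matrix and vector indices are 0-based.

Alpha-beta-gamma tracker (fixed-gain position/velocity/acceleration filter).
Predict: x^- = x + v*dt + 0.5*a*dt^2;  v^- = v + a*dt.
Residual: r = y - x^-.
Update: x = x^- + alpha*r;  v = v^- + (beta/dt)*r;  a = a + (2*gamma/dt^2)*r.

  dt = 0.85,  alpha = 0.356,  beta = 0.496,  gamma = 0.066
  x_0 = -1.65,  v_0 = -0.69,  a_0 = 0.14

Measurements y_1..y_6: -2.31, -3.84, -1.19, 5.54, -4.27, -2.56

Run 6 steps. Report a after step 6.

a_post = -0.9894

step 1: x_pred=-2.1859  r=-0.1241  x^+=-2.2301  v^+=-0.6434  a^+=0.1173
step 2: x_pred=-2.7346  r=-1.1054  x^+=-3.1281  v^+=-1.1887  a^+=-0.0846
step 3: x_pred=-4.1691  r=2.9791  x^+=-3.1085  v^+=0.4778  a^+=0.4597
step 4: x_pred=-2.5364  r=8.0764  x^+=0.3388  v^+=5.5813  a^+=1.9352
step 5: x_pred=5.7820  r=-10.0520  x^+=2.2035  v^+=1.3606  a^+=0.0987
step 6: x_pred=3.3956  r=-5.9556  x^+=1.2754  v^+=-2.0308  a^+=-0.9894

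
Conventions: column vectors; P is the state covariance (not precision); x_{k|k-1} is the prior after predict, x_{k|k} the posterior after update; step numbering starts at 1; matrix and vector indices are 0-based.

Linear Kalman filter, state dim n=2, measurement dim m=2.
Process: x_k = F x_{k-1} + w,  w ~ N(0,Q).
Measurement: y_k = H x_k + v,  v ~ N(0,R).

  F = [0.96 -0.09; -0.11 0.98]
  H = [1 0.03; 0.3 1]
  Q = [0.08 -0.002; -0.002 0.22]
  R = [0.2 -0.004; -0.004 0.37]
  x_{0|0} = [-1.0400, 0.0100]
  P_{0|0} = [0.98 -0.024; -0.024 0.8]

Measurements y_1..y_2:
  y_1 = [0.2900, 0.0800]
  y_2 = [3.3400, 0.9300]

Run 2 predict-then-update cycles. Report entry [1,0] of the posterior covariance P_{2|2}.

P_post[1,0] = -0.0428

step 1: x^-=[-0.9993, 0.1242]  P^-=[0.9938 -0.1989; -0.1989 1.0054]  S=[1.1828 0.1236; 0.1236 1.3455]  K=[0.8355 -0.0030; -0.2182 0.7229]  nu=[1.2856, 0.2556]  x^+=[0.0740, 0.0284]  P^+=[0.1688 -0.0551; -0.0551 0.2849]
step 2: x^-=[0.0685, 0.0197]  P^-=[0.2474 -0.0973; -0.0973 0.5075]  S=[0.4420 -0.0128; -0.0128 0.8414]  K=[0.5525 -0.0191; -0.1694 0.5659]  nu=[3.2709, 0.8897]  x^+=[1.8587, -0.0308]  P^+=[0.1119 -0.0428; -0.0428 0.2229]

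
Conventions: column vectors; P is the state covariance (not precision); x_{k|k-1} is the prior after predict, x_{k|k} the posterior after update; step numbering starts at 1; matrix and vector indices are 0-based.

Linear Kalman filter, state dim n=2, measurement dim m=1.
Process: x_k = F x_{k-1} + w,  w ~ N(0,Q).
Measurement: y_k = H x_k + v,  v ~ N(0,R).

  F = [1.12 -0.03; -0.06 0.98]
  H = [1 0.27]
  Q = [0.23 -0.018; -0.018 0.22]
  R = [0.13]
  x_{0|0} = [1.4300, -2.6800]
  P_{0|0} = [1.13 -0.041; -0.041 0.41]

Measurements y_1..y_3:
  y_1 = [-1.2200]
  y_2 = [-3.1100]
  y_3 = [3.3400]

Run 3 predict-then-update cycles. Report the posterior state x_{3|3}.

x_post = [2.4709, -2.7135]

step 1: x^-=[1.6820, -2.7122]  P^-=[1.6506 -0.1511; -0.1511 0.6227]  S=[1.7444]  K=[0.9228; 0.0098]  nu=[-2.1697]  x^+=[-0.3203, -2.7334]  P^+=[0.1650 -0.1668; -0.1668 0.6225]
step 2: x^-=[-0.2767, -2.6595]  P^-=[0.4488 -0.2308; -0.2308 0.8380]  S=[0.5152]  K=[0.7500; -0.0087]  nu=[-2.1152]  x^+=[-1.8632, -2.6411]  P^+=[0.1589 -0.2274; -0.2274 0.8380]
step 3: x^-=[-2.0076, -2.4764]  P^-=[0.4454 -0.3033; -0.3033 1.0521]  S=[0.4883]  K=[0.7444; -0.0394]  nu=[6.0162]  x^+=[2.4709, -2.7135]  P^+=[0.1748 -0.2890; -0.2890 1.0514]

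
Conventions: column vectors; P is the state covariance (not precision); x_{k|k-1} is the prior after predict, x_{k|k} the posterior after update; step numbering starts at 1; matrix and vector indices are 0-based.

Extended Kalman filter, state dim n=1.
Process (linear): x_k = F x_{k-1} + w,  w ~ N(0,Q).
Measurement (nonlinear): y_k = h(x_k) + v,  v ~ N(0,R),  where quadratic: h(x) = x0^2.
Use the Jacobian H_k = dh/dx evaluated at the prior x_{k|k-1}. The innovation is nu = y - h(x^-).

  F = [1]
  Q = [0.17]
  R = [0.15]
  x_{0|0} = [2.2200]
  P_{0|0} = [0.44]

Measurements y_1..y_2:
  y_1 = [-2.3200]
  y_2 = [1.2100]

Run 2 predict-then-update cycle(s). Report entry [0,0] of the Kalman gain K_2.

step 1: x^-=[2.2200]  P^-=[0.6100]  H_jac=[4.4400]  S=[12.1753]  K=[0.2225]  nu=[-7.2484]  x^+=[0.6076]  P^+=[0.0075]
step 2: x^-=[0.6076]  P^-=[0.1775]  H_jac=[1.2152]  S=[0.4121]  K=[0.5234]  nu=[0.8408]  x^+=[1.0477]  P^+=[0.0646]

K[0,0] = 0.5234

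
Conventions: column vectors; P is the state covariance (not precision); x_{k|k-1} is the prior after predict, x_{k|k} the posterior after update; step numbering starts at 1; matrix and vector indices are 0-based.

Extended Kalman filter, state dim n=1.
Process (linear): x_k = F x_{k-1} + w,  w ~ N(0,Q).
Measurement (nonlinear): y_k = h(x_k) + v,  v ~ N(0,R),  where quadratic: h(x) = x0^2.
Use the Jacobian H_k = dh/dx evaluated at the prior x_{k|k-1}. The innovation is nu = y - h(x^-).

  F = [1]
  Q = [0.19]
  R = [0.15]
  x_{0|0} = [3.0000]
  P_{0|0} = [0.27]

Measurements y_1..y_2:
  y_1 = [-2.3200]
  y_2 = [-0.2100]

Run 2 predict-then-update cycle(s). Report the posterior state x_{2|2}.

step 1: x^-=[3.0000]  P^-=[0.4600]  H_jac=[6.0000]  S=[16.7100]  K=[0.1652]  nu=[-11.3200]  x^+=[1.1303]  P^+=[0.0041]
step 2: x^-=[1.1303]  P^-=[0.1941]  H_jac=[2.2605]  S=[1.1420]  K=[0.3843]  nu=[-1.4875]  x^+=[0.5587]  P^+=[0.0255]

x_post = [0.5587]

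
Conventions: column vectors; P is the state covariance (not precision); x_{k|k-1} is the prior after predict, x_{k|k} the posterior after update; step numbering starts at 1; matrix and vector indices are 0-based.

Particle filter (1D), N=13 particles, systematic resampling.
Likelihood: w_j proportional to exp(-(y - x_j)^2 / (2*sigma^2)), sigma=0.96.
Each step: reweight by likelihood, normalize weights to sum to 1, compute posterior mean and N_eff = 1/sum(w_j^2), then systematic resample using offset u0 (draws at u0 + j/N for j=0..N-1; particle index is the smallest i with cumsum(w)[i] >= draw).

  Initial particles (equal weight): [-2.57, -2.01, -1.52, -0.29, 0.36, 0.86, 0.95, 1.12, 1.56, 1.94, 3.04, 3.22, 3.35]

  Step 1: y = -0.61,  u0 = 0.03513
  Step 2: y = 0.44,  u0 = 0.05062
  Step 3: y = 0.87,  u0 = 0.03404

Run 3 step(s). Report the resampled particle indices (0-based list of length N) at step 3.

step 1: w=[0.0352, 0.0976, 0.1804, 0.2675, 0.1697, 0.0876, 0.0755, 0.0558, 0.0220, 0.0083, 0.0002, 0.0001, 0.0001]  mean=-0.3164  Neff=6.2214  idx=[0, 1, 2, 2, 3, 3, 3, 3, 4, 4, 5, 6, 7]
step 2: w=[0.0009, 0.0049, 0.0159, 0.0159, 0.0955, 0.0955, 0.0955, 0.0955, 0.1271, 0.1271, 0.1159, 0.1108, 0.0993]  mean=0.2363  Neff=9.5299  idx=[4, 4, 5, 6, 7, 8, 8, 9, 9, 10, 11, 11, 12]
step 3: w=[0.0490, 0.0490, 0.0490, 0.0490, 0.0490, 0.0882, 0.0882, 0.0882, 0.0882, 0.1016, 0.1012, 0.1012, 0.0982]  mean=0.4458  Neff=11.9633  idx=[0, 2, 3, 5, 6, 6, 7, 8, 9, 10, 11, 11, 12]

resampled_idx = [0, 2, 3, 5, 6, 6, 7, 8, 9, 10, 11, 11, 12]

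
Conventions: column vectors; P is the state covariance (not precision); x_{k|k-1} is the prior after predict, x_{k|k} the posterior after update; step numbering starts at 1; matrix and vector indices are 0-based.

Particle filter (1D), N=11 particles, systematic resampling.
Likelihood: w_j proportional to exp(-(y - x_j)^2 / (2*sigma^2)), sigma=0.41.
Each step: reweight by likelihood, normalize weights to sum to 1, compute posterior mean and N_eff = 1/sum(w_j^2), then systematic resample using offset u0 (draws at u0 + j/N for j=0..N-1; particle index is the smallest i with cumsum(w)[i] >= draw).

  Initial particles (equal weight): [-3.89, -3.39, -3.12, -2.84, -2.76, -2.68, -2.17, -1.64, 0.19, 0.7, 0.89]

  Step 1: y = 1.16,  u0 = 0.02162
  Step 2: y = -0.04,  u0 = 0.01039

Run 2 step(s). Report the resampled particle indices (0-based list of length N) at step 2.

resampled_idx = [0, 0, 0, 0, 0, 1, 2, 3, 4, 6, 8]

step 1: w=[0.0000, 0.0000, 0.0000, 0.0000, 0.0000, 0.0000, 0.0000, 0.0000, 0.0435, 0.3810, 0.5755]  mean=0.7871  Neff=2.0910  idx=[8, 9, 9, 9, 9, 10, 10, 10, 10, 10, 10]
step 2: w=[0.4074, 0.0935, 0.0935, 0.0935, 0.0935, 0.0364, 0.0364, 0.0364, 0.0364, 0.0364, 0.0364]  mean=0.5337  Neff=4.7860  idx=[0, 0, 0, 0, 0, 1, 2, 3, 4, 6, 8]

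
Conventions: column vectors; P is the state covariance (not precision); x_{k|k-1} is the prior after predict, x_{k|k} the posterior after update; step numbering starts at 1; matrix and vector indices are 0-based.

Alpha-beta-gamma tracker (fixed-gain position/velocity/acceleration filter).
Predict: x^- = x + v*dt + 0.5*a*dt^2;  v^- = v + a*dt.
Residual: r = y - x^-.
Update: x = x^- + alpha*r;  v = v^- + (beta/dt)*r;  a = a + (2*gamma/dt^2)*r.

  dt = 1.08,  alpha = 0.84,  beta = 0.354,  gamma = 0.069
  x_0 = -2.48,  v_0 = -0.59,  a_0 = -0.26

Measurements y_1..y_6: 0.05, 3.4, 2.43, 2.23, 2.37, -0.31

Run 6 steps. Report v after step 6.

step 1: x_pred=-3.2688  r=3.3188  x^+=-0.4810  v^+=0.2170  a^+=0.1327
step 2: x_pred=-0.1692  r=3.5692  x^+=2.8289  v^+=1.5302  a^+=0.5549
step 3: x_pred=4.8052  r=-2.3752  x^+=2.8100  v^+=1.3510  a^+=0.2739
step 4: x_pred=4.4289  r=-2.1989  x^+=2.5818  v^+=0.9261  a^+=0.0138
step 5: x_pred=3.5901  r=-1.2201  x^+=2.5652  v^+=0.5411  a^+=-0.1306
step 6: x_pred=3.0734  r=-3.3834  x^+=0.2313  v^+=-0.7090  a^+=-0.5309

v_post = -0.7090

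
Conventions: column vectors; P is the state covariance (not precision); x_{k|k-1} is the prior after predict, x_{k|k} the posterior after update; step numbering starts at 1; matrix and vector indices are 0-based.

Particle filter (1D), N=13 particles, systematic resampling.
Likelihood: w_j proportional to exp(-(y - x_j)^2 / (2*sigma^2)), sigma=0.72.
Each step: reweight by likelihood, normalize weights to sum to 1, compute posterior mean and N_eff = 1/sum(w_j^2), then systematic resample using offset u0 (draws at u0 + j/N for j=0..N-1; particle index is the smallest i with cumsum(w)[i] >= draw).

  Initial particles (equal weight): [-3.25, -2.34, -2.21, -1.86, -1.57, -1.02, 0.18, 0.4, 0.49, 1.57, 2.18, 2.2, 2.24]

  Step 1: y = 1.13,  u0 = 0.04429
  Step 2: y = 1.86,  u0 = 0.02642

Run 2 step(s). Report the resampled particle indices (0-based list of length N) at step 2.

step 1: w=[0.0000, 0.0000, 0.0000, 0.0001, 0.0003, 0.0033, 0.1192, 0.1702, 0.1917, 0.2361, 0.0983, 0.0943, 0.0867]  mean=1.1661  Neff=6.1835  idx=[6, 6, 7, 7, 8, 8, 9, 9, 9, 10, 10, 11, 12]
step 2: w=[0.0093, 0.0093, 0.0181, 0.0181, 0.0232, 0.0232, 0.1307, 0.1307, 0.1307, 0.1284, 0.1284, 0.1267, 0.1233]  mean=1.7707  Neff=8.5222  idx=[2, 6, 6, 7, 7, 8, 8, 9, 10, 10, 11, 11, 12]

resampled_idx = [2, 6, 6, 7, 7, 8, 8, 9, 10, 10, 11, 11, 12]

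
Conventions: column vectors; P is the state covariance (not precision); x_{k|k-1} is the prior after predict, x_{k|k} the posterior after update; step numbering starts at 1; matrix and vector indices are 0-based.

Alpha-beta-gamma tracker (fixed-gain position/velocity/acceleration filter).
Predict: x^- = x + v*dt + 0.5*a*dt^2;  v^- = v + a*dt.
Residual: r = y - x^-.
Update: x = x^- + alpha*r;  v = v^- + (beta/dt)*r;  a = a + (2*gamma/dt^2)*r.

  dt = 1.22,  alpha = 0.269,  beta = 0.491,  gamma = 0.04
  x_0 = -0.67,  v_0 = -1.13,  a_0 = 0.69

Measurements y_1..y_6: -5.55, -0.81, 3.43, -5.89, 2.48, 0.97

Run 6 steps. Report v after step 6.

v_post = 0.4659

step 1: x_pred=-1.5351  r=-4.0149  x^+=-2.6151  v^+=-1.9040  a^+=0.4742
step 2: x_pred=-4.5851  r=3.7751  x^+=-3.5696  v^+=0.1938  a^+=0.6771
step 3: x_pred=-2.8292  r=6.2592  x^+=-1.1455  v^+=3.5390  a^+=1.0135
step 4: x_pred=3.9263  r=-9.8163  x^+=1.2857  v^+=0.8248  a^+=0.4859
step 5: x_pred=2.6537  r=-0.1737  x^+=2.6070  v^+=1.3478  a^+=0.4766
step 6: x_pred=4.6059  r=-3.6359  x^+=3.6278  v^+=0.4659  a^+=0.2812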